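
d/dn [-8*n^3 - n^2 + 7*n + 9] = -24*n^2 - 2*n + 7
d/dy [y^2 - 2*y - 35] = 2*y - 2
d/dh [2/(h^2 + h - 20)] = 2*(-2*h - 1)/(h^2 + h - 20)^2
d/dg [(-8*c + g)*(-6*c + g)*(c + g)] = 34*c^2 - 26*c*g + 3*g^2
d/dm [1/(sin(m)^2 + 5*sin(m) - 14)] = -(2*sin(m) + 5)*cos(m)/(sin(m)^2 + 5*sin(m) - 14)^2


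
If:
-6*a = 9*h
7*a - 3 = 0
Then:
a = 3/7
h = -2/7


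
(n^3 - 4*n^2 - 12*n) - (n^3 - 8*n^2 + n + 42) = 4*n^2 - 13*n - 42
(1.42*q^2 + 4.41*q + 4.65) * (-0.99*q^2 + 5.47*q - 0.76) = -1.4058*q^4 + 3.4015*q^3 + 18.44*q^2 + 22.0839*q - 3.534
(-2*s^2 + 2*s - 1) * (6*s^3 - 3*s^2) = -12*s^5 + 18*s^4 - 12*s^3 + 3*s^2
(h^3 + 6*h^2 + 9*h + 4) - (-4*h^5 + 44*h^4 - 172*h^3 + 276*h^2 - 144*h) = 4*h^5 - 44*h^4 + 173*h^3 - 270*h^2 + 153*h + 4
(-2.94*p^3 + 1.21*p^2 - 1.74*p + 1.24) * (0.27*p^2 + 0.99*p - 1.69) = -0.7938*p^5 - 2.5839*p^4 + 5.6967*p^3 - 3.4327*p^2 + 4.1682*p - 2.0956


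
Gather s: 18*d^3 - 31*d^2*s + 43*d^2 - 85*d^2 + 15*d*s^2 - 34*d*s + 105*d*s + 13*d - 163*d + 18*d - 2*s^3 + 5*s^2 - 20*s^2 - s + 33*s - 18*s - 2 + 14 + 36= 18*d^3 - 42*d^2 - 132*d - 2*s^3 + s^2*(15*d - 15) + s*(-31*d^2 + 71*d + 14) + 48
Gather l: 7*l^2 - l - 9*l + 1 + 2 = 7*l^2 - 10*l + 3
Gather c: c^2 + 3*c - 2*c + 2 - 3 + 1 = c^2 + c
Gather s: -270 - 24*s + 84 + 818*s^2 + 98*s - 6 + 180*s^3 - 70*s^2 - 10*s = 180*s^3 + 748*s^2 + 64*s - 192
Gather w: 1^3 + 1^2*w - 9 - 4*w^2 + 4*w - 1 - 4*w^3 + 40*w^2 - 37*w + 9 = -4*w^3 + 36*w^2 - 32*w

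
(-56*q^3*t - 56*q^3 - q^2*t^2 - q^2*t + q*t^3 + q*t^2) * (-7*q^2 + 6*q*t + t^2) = 392*q^5*t + 392*q^5 - 329*q^4*t^2 - 329*q^4*t - 69*q^3*t^3 - 69*q^3*t^2 + 5*q^2*t^4 + 5*q^2*t^3 + q*t^5 + q*t^4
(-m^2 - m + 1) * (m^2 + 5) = -m^4 - m^3 - 4*m^2 - 5*m + 5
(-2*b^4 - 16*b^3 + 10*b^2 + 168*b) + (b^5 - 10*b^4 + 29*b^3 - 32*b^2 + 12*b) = b^5 - 12*b^4 + 13*b^3 - 22*b^2 + 180*b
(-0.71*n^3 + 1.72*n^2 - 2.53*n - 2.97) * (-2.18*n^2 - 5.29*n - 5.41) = 1.5478*n^5 + 0.00629999999999997*n^4 + 0.2577*n^3 + 10.5531*n^2 + 29.3986*n + 16.0677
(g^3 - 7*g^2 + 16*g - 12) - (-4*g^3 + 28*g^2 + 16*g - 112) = 5*g^3 - 35*g^2 + 100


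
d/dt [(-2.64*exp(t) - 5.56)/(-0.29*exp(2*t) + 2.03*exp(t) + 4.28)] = (-(0.58*exp(t) - 2.03)*(2.64*exp(t) + 5.56) + 0.7656*exp(2*t) - 5.3592*exp(t) - 11.2992)*exp(t)/(-0.29*exp(2*t) + 2.03*exp(t) + 4.28)^2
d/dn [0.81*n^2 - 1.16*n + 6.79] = 1.62*n - 1.16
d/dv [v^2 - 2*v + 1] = 2*v - 2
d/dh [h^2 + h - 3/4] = 2*h + 1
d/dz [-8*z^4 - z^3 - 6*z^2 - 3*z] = -32*z^3 - 3*z^2 - 12*z - 3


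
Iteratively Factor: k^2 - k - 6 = (k + 2)*(k - 3)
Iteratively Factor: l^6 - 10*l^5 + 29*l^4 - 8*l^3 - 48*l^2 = (l - 3)*(l^5 - 7*l^4 + 8*l^3 + 16*l^2) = (l - 4)*(l - 3)*(l^4 - 3*l^3 - 4*l^2) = l*(l - 4)*(l - 3)*(l^3 - 3*l^2 - 4*l) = l^2*(l - 4)*(l - 3)*(l^2 - 3*l - 4) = l^2*(l - 4)^2*(l - 3)*(l + 1)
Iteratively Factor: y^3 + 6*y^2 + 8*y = (y + 2)*(y^2 + 4*y) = (y + 2)*(y + 4)*(y)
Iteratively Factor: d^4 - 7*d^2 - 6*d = (d + 1)*(d^3 - d^2 - 6*d) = (d - 3)*(d + 1)*(d^2 + 2*d) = (d - 3)*(d + 1)*(d + 2)*(d)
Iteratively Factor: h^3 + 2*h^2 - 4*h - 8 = (h + 2)*(h^2 - 4) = (h + 2)^2*(h - 2)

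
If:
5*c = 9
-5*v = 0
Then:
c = 9/5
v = 0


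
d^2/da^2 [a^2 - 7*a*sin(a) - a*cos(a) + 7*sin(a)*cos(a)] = 7*a*sin(a) + a*cos(a) + 2*sin(a) - 14*sin(2*a) - 14*cos(a) + 2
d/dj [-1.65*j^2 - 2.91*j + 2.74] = -3.3*j - 2.91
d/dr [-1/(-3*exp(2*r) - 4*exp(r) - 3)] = (-6*exp(r) - 4)*exp(r)/(3*exp(2*r) + 4*exp(r) + 3)^2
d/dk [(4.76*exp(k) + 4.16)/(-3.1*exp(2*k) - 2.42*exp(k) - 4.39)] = (14.756*exp(2*k) + 25.792*exp(k) - 10.8292)*exp(k)/(9.61*exp(4*k) + 15.004*exp(3*k) + 33.0744*exp(2*k) + 21.2476*exp(k) + 19.2721)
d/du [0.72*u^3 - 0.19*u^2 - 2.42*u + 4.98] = 2.16*u^2 - 0.38*u - 2.42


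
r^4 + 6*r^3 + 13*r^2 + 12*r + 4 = (r + 1)^2*(r + 2)^2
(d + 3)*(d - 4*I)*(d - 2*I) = d^3 + 3*d^2 - 6*I*d^2 - 8*d - 18*I*d - 24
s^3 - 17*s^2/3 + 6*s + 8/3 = (s - 4)*(s - 2)*(s + 1/3)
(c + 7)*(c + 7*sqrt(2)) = c^2 + 7*c + 7*sqrt(2)*c + 49*sqrt(2)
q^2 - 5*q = q*(q - 5)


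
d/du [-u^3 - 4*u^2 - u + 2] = -3*u^2 - 8*u - 1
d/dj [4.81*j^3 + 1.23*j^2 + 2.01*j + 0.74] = 14.43*j^2 + 2.46*j + 2.01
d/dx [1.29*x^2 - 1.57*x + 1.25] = 2.58*x - 1.57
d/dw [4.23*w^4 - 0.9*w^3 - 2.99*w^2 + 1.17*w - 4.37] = 16.92*w^3 - 2.7*w^2 - 5.98*w + 1.17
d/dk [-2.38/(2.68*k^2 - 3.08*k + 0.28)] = (12.7568*k - 7.3304)/(2.68*k^2 - 3.08*k + 0.28)^2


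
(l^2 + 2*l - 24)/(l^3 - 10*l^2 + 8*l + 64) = (l + 6)/(l^2 - 6*l - 16)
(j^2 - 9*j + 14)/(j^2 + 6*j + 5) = (j^2 - 9*j + 14)/(j^2 + 6*j + 5)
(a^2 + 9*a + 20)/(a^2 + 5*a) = (a + 4)/a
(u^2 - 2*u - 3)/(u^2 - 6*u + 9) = (u + 1)/(u - 3)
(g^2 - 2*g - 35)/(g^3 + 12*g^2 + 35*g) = (g - 7)/(g*(g + 7))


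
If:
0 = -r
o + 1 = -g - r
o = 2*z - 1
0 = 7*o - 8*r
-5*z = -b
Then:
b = 5/2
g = -1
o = 0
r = 0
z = 1/2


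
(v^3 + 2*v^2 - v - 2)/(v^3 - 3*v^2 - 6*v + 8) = (v + 1)/(v - 4)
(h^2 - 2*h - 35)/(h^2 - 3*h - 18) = (-h^2 + 2*h + 35)/(-h^2 + 3*h + 18)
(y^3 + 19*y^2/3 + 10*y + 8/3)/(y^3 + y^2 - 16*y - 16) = (3*y^2 + 7*y + 2)/(3*(y^2 - 3*y - 4))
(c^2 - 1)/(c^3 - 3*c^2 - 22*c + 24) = (c + 1)/(c^2 - 2*c - 24)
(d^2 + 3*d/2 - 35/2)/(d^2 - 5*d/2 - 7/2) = (d + 5)/(d + 1)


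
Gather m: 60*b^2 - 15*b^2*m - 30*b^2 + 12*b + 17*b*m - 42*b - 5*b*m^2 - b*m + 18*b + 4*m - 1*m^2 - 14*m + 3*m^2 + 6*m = 30*b^2 - 12*b + m^2*(2 - 5*b) + m*(-15*b^2 + 16*b - 4)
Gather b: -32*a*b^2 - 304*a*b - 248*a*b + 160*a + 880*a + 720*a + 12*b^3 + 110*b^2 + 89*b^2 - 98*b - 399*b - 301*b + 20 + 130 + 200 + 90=1760*a + 12*b^3 + b^2*(199 - 32*a) + b*(-552*a - 798) + 440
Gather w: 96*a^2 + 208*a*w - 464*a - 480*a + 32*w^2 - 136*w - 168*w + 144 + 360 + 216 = 96*a^2 - 944*a + 32*w^2 + w*(208*a - 304) + 720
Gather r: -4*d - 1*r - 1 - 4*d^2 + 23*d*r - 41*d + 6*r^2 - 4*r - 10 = -4*d^2 - 45*d + 6*r^2 + r*(23*d - 5) - 11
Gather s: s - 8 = s - 8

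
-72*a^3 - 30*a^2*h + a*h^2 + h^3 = (-6*a + h)*(3*a + h)*(4*a + h)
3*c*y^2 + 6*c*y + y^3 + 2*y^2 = y*(3*c + y)*(y + 2)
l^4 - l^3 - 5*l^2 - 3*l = l*(l - 3)*(l + 1)^2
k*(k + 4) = k^2 + 4*k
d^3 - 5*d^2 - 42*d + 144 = (d - 8)*(d - 3)*(d + 6)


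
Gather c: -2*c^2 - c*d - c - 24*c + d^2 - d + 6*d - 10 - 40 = -2*c^2 + c*(-d - 25) + d^2 + 5*d - 50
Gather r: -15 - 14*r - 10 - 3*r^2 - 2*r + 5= -3*r^2 - 16*r - 20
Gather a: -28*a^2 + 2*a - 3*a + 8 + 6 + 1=-28*a^2 - a + 15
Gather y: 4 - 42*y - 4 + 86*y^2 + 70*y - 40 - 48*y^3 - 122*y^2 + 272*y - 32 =-48*y^3 - 36*y^2 + 300*y - 72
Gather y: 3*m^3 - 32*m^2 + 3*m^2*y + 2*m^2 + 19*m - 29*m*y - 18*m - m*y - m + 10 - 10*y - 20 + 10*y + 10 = 3*m^3 - 30*m^2 + y*(3*m^2 - 30*m)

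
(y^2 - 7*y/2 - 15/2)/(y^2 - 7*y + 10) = (y + 3/2)/(y - 2)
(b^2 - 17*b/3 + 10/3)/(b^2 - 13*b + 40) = (b - 2/3)/(b - 8)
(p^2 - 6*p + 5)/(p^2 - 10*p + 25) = (p - 1)/(p - 5)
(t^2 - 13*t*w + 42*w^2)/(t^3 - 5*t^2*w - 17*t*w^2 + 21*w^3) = (t - 6*w)/(t^2 + 2*t*w - 3*w^2)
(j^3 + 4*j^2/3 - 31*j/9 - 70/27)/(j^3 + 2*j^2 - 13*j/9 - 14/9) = (j - 5/3)/(j - 1)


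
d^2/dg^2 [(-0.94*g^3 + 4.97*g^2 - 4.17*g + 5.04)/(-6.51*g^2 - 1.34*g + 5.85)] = (5.6843418860808e-14*g^5 + 515.133338*g^3 - 2461.436154*g^2 + 882.068454*g - 676.775718)/(275.894451*g^6 + 170.368002*g^5 - 708.702687*g^4 - 303.785236*g^3 + 636.852645*g^2 + 137.57445*g - 200.201625)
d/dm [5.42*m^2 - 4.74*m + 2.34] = 10.84*m - 4.74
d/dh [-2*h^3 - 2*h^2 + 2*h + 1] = -6*h^2 - 4*h + 2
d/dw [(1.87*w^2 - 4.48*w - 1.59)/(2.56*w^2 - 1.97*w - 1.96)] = (7.7849*w^2 + 0.8104*w + 5.6485)/(6.5536*w^4 - 10.0864*w^3 - 6.1543*w^2 + 7.7224*w + 3.8416)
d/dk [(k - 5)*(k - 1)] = 2*k - 6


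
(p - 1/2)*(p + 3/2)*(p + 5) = p^3 + 6*p^2 + 17*p/4 - 15/4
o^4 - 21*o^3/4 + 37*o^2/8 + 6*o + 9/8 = (o - 3)^2*(o + 1/4)*(o + 1/2)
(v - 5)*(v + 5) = v^2 - 25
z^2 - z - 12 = (z - 4)*(z + 3)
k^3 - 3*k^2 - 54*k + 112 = (k - 8)*(k - 2)*(k + 7)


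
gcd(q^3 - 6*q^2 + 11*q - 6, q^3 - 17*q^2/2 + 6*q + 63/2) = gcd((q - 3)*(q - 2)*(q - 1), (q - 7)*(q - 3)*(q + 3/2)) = q - 3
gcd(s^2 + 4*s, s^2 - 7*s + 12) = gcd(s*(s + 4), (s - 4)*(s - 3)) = 1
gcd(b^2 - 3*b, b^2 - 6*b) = b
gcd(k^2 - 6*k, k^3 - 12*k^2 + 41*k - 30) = k - 6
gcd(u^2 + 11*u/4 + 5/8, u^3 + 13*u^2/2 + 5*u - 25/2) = u + 5/2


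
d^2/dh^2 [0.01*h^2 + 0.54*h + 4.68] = 0.0200000000000000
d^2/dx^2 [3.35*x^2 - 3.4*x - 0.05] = 6.70000000000000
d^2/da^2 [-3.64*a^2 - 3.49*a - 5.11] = -7.28000000000000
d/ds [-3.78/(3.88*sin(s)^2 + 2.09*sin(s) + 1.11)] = (29.3328*sin(s) + 7.9002)*cos(s)/(3.88*sin(s)^2 + 2.09*sin(s) + 1.11)^2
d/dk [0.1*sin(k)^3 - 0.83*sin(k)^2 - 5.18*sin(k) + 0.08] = (0.3*sin(k)^2 - 1.66*sin(k) - 5.18)*cos(k)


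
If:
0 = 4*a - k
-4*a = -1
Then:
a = 1/4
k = 1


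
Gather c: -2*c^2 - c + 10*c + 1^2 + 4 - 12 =-2*c^2 + 9*c - 7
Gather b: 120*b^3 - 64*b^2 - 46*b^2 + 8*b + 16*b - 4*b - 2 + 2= 120*b^3 - 110*b^2 + 20*b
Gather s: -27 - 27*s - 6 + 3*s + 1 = -24*s - 32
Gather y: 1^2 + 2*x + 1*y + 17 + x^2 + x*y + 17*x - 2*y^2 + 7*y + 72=x^2 + 19*x - 2*y^2 + y*(x + 8) + 90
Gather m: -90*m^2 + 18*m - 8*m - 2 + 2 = -90*m^2 + 10*m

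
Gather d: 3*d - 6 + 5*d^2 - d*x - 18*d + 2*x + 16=5*d^2 + d*(-x - 15) + 2*x + 10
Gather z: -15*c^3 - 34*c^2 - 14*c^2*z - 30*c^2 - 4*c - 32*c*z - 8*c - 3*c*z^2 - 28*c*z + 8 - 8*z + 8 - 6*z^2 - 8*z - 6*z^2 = -15*c^3 - 64*c^2 - 12*c + z^2*(-3*c - 12) + z*(-14*c^2 - 60*c - 16) + 16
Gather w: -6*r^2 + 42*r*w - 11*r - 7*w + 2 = -6*r^2 - 11*r + w*(42*r - 7) + 2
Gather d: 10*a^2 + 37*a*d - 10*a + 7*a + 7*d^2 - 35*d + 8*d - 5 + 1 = 10*a^2 - 3*a + 7*d^2 + d*(37*a - 27) - 4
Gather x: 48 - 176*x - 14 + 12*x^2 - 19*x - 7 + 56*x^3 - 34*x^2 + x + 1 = 56*x^3 - 22*x^2 - 194*x + 28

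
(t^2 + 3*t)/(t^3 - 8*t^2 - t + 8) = t*(t + 3)/(t^3 - 8*t^2 - t + 8)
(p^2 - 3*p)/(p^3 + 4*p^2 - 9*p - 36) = p/(p^2 + 7*p + 12)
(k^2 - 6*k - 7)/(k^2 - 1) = (k - 7)/(k - 1)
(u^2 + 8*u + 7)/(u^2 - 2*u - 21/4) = 4*(u^2 + 8*u + 7)/(4*u^2 - 8*u - 21)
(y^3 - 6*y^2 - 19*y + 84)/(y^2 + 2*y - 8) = (y^2 - 10*y + 21)/(y - 2)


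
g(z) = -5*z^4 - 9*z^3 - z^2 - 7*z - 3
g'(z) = -20*z^3 - 27*z^2 - 2*z - 7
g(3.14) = -799.53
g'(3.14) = -898.67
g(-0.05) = -2.65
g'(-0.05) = -6.96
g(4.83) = -3795.43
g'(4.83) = -2900.11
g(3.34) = -995.11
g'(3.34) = -1060.08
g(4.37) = -2627.23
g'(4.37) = -2200.43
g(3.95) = -1818.11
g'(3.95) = -1668.76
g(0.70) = -12.68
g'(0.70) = -28.49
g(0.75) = -14.19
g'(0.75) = -32.12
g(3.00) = -681.00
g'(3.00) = -796.00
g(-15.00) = -222873.00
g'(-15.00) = 61448.00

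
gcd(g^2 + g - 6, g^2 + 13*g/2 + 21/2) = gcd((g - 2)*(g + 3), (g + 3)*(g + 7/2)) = g + 3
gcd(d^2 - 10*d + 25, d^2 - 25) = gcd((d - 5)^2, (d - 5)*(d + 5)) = d - 5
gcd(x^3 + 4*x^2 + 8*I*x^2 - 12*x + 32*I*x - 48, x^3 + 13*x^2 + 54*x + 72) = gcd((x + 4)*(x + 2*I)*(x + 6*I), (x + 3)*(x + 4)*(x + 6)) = x + 4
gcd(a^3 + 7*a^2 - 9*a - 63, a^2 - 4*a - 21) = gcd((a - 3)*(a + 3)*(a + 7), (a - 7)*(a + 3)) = a + 3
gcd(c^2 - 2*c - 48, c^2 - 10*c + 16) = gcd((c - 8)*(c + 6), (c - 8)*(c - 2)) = c - 8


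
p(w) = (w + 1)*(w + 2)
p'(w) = 2*w + 3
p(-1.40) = -0.24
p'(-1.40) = 0.20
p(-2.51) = 0.77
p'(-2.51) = -2.02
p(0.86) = 5.32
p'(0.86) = 4.72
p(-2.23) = 0.28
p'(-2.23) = -1.46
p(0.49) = 3.71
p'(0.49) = 3.98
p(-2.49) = 0.73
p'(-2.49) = -1.98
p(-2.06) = 0.06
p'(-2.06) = -1.12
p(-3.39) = 3.32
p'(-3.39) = -3.78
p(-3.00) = 2.00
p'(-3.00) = -3.00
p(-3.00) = 2.00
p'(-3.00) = -3.00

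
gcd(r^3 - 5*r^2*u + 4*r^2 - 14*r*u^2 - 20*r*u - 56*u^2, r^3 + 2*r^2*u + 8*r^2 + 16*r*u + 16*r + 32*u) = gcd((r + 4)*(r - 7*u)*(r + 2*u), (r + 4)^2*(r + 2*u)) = r^2 + 2*r*u + 4*r + 8*u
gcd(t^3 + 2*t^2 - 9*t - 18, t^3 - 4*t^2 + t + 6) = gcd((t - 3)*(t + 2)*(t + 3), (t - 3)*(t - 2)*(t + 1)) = t - 3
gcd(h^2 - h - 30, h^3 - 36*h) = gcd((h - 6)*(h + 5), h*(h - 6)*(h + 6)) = h - 6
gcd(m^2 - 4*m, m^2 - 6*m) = m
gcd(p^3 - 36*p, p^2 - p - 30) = p - 6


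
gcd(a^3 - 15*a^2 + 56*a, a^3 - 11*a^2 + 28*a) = a^2 - 7*a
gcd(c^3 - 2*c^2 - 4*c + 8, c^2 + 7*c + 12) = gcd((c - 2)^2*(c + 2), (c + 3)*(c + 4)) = 1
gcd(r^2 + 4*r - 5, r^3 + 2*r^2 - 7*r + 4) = r - 1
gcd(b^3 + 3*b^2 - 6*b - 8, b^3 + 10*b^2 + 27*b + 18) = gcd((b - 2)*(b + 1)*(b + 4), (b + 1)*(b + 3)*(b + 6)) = b + 1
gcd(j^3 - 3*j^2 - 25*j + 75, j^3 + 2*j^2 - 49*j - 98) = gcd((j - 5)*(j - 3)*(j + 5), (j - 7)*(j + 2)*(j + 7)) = 1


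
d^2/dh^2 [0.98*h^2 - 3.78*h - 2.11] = 1.96000000000000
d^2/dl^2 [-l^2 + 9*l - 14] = -2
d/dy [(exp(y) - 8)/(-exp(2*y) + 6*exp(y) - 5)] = (2*(exp(y) - 8)*(exp(y) - 3) - exp(2*y) + 6*exp(y) - 5)*exp(y)/(exp(2*y) - 6*exp(y) + 5)^2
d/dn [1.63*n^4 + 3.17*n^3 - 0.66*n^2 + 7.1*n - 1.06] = 6.52*n^3 + 9.51*n^2 - 1.32*n + 7.1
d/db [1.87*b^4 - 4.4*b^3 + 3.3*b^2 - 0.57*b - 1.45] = 7.48*b^3 - 13.2*b^2 + 6.6*b - 0.57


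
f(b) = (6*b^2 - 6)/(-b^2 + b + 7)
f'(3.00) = 276.00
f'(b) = 12*b/(-b^2 + b + 7) + (2*b - 1)*(6*b^2 - 6)/(-b^2 + b + 7)^2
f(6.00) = -9.13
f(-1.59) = 3.18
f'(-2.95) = -7.12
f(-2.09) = 37.29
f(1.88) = 2.84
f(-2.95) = -9.93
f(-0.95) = -0.11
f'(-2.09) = -402.76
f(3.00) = 48.00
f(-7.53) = -5.84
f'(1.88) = 5.69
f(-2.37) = -28.07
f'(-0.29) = -0.33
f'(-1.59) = -11.24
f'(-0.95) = -2.15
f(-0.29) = -0.83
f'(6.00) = 1.24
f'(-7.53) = -0.06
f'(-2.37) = -134.44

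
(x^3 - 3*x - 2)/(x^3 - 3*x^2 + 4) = (x + 1)/(x - 2)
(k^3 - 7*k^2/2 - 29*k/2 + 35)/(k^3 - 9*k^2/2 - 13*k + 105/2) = (k - 2)/(k - 3)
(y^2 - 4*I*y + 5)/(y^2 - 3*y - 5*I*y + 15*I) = (y + I)/(y - 3)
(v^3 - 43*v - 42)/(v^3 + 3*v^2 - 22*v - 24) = (v - 7)/(v - 4)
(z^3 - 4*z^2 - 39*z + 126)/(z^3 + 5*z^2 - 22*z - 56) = (z^3 - 4*z^2 - 39*z + 126)/(z^3 + 5*z^2 - 22*z - 56)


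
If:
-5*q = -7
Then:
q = 7/5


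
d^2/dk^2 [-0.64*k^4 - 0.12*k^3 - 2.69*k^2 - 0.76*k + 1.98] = -7.68*k^2 - 0.72*k - 5.38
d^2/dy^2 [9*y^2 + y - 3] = 18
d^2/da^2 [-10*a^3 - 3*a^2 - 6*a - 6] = -60*a - 6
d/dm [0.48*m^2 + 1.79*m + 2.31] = 0.96*m + 1.79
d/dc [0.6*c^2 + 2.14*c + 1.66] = 1.2*c + 2.14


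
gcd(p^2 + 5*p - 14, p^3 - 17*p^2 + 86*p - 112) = p - 2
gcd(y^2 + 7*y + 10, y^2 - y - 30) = y + 5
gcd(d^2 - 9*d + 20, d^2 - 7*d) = 1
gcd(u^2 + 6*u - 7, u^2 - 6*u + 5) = u - 1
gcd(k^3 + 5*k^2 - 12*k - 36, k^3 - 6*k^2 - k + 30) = k^2 - k - 6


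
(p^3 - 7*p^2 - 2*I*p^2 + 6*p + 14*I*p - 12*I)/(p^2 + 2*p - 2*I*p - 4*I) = (p^2 - 7*p + 6)/(p + 2)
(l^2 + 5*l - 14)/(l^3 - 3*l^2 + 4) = (l + 7)/(l^2 - l - 2)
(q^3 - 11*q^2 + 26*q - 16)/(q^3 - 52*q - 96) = (q^2 - 3*q + 2)/(q^2 + 8*q + 12)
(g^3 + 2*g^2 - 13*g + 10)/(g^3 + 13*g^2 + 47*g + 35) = (g^2 - 3*g + 2)/(g^2 + 8*g + 7)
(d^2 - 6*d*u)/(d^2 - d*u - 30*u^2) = d/(d + 5*u)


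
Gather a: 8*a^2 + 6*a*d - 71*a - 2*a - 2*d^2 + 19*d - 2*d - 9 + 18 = 8*a^2 + a*(6*d - 73) - 2*d^2 + 17*d + 9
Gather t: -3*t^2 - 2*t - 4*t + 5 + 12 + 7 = -3*t^2 - 6*t + 24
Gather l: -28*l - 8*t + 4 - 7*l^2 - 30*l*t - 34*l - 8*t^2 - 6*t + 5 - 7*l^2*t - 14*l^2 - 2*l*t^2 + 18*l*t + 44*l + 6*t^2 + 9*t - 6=l^2*(-7*t - 21) + l*(-2*t^2 - 12*t - 18) - 2*t^2 - 5*t + 3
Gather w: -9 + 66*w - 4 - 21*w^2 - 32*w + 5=-21*w^2 + 34*w - 8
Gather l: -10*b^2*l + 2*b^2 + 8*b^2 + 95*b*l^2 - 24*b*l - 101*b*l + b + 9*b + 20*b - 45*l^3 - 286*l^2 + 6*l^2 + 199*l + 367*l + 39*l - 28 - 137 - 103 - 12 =10*b^2 + 30*b - 45*l^3 + l^2*(95*b - 280) + l*(-10*b^2 - 125*b + 605) - 280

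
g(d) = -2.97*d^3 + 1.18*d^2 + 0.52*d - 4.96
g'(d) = -8.91*d^2 + 2.36*d + 0.52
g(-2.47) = 45.71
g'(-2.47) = -59.67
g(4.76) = -296.06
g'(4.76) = -190.13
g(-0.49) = -4.58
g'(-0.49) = -2.78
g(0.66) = -4.96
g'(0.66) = -1.80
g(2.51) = -43.19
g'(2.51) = -49.69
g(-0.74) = -3.50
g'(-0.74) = -6.11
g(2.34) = -35.34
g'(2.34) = -42.75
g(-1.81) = 15.58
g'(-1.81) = -32.94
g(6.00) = -600.88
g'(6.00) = -306.08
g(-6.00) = 675.92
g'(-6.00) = -334.40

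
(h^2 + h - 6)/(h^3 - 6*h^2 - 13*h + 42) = 1/(h - 7)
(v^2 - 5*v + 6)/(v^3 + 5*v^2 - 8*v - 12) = (v - 3)/(v^2 + 7*v + 6)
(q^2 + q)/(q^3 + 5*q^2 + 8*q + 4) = q/(q^2 + 4*q + 4)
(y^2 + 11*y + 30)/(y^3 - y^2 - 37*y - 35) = (y + 6)/(y^2 - 6*y - 7)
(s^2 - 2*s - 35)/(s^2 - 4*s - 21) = (s + 5)/(s + 3)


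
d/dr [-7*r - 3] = -7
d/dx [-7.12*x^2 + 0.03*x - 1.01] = 0.03 - 14.24*x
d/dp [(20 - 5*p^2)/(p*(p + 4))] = 20*(-p^2 - 2*p - 4)/(p^2*(p^2 + 8*p + 16))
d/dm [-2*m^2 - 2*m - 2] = -4*m - 2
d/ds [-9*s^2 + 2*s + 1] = 2 - 18*s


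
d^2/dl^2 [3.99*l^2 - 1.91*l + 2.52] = 7.98000000000000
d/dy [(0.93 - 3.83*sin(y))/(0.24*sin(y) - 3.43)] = 12.9137*cos(y)/(0.24*sin(y) - 3.43)^2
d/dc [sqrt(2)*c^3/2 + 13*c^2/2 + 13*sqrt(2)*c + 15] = 3*sqrt(2)*c^2/2 + 13*c + 13*sqrt(2)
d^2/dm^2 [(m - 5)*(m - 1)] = 2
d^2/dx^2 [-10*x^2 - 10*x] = -20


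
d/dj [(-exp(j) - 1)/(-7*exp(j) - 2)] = -5*exp(j)/(7*exp(j) + 2)^2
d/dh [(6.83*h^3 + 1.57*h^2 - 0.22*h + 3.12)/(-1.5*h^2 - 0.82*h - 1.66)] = (-10.245*h^4 - 11.2012*h^3 - 35.6308*h^2 + 4.1476*h + 2.9236)/(2.25*h^4 + 2.46*h^3 + 5.6524*h^2 + 2.7224*h + 2.7556)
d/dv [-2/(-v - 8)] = -2/(v + 8)^2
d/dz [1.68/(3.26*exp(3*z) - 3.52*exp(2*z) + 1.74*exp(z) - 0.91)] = (-16.4304*exp(2*z) + 11.8272*exp(z) - 2.9232)*exp(z)/(3.26*exp(3*z) - 3.52*exp(2*z) + 1.74*exp(z) - 0.91)^2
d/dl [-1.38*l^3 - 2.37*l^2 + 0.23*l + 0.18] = -4.14*l^2 - 4.74*l + 0.23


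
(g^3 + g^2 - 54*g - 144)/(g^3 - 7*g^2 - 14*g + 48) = (g + 6)/(g - 2)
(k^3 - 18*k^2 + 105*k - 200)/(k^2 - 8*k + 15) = (k^2 - 13*k + 40)/(k - 3)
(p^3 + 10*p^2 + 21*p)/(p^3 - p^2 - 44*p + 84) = p*(p + 3)/(p^2 - 8*p + 12)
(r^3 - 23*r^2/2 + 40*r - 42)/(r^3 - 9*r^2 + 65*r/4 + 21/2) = 2*(r - 2)/(2*r + 1)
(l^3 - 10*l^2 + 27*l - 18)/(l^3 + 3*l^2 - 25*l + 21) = (l - 6)/(l + 7)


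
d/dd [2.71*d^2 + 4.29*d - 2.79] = 5.42*d + 4.29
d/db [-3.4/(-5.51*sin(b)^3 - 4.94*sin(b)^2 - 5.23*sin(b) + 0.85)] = (-33.592*sin(b) + 28.101*cos(2*b) - 45.883)*cos(b)/(5.51*sin(b)^3 + 4.94*sin(b)^2 + 5.23*sin(b) - 0.85)^2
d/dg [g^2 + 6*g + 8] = 2*g + 6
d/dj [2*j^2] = 4*j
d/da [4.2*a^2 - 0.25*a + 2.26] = 8.4*a - 0.25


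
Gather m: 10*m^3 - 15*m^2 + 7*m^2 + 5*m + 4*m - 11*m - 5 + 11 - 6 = 10*m^3 - 8*m^2 - 2*m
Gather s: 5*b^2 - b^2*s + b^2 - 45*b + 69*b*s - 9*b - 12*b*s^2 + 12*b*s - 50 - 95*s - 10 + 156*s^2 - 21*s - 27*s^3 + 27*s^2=6*b^2 - 54*b - 27*s^3 + s^2*(183 - 12*b) + s*(-b^2 + 81*b - 116) - 60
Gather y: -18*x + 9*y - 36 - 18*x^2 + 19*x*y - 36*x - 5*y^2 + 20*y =-18*x^2 - 54*x - 5*y^2 + y*(19*x + 29) - 36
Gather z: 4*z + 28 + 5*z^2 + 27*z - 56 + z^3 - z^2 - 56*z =z^3 + 4*z^2 - 25*z - 28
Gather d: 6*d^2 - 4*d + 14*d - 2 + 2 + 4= 6*d^2 + 10*d + 4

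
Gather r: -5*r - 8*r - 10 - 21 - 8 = -13*r - 39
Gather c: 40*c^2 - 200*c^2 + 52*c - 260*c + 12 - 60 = -160*c^2 - 208*c - 48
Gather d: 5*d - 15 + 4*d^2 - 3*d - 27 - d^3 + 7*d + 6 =-d^3 + 4*d^2 + 9*d - 36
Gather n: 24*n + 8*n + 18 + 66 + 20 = 32*n + 104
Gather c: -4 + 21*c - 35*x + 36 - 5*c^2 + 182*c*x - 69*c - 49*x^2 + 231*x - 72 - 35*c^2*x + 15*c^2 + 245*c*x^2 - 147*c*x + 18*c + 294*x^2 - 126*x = c^2*(10 - 35*x) + c*(245*x^2 + 35*x - 30) + 245*x^2 + 70*x - 40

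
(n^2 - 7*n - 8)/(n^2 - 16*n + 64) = (n + 1)/(n - 8)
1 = 1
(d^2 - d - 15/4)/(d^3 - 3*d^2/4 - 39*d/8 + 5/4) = 2*(2*d + 3)/(4*d^2 + 7*d - 2)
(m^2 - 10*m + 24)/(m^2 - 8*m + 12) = (m - 4)/(m - 2)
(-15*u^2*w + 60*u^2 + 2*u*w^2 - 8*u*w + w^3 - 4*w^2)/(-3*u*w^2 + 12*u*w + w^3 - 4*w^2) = (5*u + w)/w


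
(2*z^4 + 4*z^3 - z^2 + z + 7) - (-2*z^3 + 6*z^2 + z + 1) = 2*z^4 + 6*z^3 - 7*z^2 + 6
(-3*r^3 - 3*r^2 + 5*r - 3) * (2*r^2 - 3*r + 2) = -6*r^5 + 3*r^4 + 13*r^3 - 27*r^2 + 19*r - 6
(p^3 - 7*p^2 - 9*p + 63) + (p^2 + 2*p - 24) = p^3 - 6*p^2 - 7*p + 39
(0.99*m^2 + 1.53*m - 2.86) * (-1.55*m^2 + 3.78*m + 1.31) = -1.5345*m^4 + 1.3707*m^3 + 11.5133*m^2 - 8.8065*m - 3.7466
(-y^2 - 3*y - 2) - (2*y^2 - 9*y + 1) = -3*y^2 + 6*y - 3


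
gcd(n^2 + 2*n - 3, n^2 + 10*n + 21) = n + 3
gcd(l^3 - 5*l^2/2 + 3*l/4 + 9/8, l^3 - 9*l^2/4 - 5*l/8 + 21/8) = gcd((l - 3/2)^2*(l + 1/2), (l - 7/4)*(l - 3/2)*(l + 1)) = l - 3/2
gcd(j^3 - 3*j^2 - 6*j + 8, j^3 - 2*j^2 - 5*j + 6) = j^2 + j - 2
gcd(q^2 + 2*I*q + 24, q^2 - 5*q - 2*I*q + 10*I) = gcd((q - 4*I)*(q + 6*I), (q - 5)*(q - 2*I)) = 1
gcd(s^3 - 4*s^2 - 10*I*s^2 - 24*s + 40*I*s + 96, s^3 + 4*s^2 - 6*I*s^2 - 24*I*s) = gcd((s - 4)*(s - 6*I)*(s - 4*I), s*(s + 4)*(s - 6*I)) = s - 6*I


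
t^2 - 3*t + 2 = (t - 2)*(t - 1)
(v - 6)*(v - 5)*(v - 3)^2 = v^4 - 17*v^3 + 105*v^2 - 279*v + 270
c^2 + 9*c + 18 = (c + 3)*(c + 6)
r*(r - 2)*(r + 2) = r^3 - 4*r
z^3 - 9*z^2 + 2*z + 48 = (z - 8)*(z - 3)*(z + 2)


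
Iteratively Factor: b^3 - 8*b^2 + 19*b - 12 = (b - 4)*(b^2 - 4*b + 3) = (b - 4)*(b - 1)*(b - 3)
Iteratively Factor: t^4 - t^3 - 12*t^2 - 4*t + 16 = (t + 2)*(t^3 - 3*t^2 - 6*t + 8) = (t - 1)*(t + 2)*(t^2 - 2*t - 8) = (t - 1)*(t + 2)^2*(t - 4)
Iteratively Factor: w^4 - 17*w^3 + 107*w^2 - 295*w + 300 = (w - 3)*(w^3 - 14*w^2 + 65*w - 100) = (w - 5)*(w - 3)*(w^2 - 9*w + 20) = (w - 5)^2*(w - 3)*(w - 4)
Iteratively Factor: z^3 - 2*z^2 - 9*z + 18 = (z - 2)*(z^2 - 9) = (z - 3)*(z - 2)*(z + 3)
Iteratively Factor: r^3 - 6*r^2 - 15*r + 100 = (r + 4)*(r^2 - 10*r + 25) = (r - 5)*(r + 4)*(r - 5)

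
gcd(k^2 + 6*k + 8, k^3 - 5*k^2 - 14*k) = k + 2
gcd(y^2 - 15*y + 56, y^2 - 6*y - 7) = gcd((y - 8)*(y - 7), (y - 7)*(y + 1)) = y - 7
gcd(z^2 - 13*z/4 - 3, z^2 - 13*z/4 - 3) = z^2 - 13*z/4 - 3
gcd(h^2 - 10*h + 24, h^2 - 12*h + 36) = h - 6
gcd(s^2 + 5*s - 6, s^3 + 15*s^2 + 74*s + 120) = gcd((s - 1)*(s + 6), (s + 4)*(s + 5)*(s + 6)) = s + 6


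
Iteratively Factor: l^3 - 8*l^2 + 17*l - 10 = (l - 2)*(l^2 - 6*l + 5) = (l - 5)*(l - 2)*(l - 1)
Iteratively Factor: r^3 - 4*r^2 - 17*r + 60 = (r - 3)*(r^2 - r - 20) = (r - 5)*(r - 3)*(r + 4)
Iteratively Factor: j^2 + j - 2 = (j + 2)*(j - 1)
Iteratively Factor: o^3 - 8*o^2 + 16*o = (o - 4)*(o^2 - 4*o) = o*(o - 4)*(o - 4)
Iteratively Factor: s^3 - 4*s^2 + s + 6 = (s + 1)*(s^2 - 5*s + 6) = (s - 2)*(s + 1)*(s - 3)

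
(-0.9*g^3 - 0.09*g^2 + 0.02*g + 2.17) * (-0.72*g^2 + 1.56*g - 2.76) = 0.648*g^5 - 1.3392*g^4 + 2.3292*g^3 - 1.2828*g^2 + 3.33*g - 5.9892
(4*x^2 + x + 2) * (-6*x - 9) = -24*x^3 - 42*x^2 - 21*x - 18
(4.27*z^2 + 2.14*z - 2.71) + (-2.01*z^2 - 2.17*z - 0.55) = 2.26*z^2 - 0.0299999999999998*z - 3.26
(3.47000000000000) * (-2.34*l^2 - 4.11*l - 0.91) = -8.1198*l^2 - 14.2617*l - 3.1577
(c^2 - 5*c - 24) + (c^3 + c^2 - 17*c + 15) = c^3 + 2*c^2 - 22*c - 9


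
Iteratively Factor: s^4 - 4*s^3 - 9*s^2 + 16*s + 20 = (s + 2)*(s^3 - 6*s^2 + 3*s + 10) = (s + 1)*(s + 2)*(s^2 - 7*s + 10) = (s - 5)*(s + 1)*(s + 2)*(s - 2)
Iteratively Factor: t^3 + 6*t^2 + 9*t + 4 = (t + 1)*(t^2 + 5*t + 4) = (t + 1)*(t + 4)*(t + 1)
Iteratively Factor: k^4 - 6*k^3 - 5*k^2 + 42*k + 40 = (k + 1)*(k^3 - 7*k^2 + 2*k + 40) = (k - 4)*(k + 1)*(k^2 - 3*k - 10) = (k - 4)*(k + 1)*(k + 2)*(k - 5)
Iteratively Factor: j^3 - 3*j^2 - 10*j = (j + 2)*(j^2 - 5*j) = j*(j + 2)*(j - 5)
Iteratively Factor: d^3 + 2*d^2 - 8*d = (d)*(d^2 + 2*d - 8) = d*(d + 4)*(d - 2)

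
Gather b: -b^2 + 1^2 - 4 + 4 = 1 - b^2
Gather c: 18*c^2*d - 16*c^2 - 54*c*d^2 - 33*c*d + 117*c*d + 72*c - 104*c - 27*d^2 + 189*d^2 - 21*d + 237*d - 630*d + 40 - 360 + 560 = c^2*(18*d - 16) + c*(-54*d^2 + 84*d - 32) + 162*d^2 - 414*d + 240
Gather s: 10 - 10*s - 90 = -10*s - 80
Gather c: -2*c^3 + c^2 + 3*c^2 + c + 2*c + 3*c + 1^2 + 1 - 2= -2*c^3 + 4*c^2 + 6*c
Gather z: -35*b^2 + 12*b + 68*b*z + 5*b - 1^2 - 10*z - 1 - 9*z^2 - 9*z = -35*b^2 + 17*b - 9*z^2 + z*(68*b - 19) - 2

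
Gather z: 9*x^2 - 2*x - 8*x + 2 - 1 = 9*x^2 - 10*x + 1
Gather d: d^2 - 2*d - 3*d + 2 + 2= d^2 - 5*d + 4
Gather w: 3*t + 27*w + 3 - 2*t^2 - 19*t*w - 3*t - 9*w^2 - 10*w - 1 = -2*t^2 - 9*w^2 + w*(17 - 19*t) + 2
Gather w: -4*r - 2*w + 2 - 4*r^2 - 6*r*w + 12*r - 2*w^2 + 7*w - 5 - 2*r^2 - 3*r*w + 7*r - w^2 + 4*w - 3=-6*r^2 + 15*r - 3*w^2 + w*(9 - 9*r) - 6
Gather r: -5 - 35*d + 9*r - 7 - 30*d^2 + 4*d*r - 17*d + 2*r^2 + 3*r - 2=-30*d^2 - 52*d + 2*r^2 + r*(4*d + 12) - 14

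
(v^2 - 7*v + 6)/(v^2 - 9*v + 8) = (v - 6)/(v - 8)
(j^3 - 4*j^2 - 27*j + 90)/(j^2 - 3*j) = j - 1 - 30/j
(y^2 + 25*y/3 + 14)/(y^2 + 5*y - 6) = (y + 7/3)/(y - 1)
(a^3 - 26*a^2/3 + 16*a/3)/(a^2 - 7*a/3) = (3*a^2 - 26*a + 16)/(3*a - 7)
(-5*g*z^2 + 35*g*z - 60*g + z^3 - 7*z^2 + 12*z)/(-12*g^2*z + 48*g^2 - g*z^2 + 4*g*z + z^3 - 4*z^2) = (-5*g*z + 15*g + z^2 - 3*z)/(-12*g^2 - g*z + z^2)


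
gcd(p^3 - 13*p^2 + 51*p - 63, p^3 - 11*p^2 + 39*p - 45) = p^2 - 6*p + 9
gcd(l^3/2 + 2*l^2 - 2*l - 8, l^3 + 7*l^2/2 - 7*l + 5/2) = 1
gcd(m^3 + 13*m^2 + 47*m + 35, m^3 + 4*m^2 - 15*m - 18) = m + 1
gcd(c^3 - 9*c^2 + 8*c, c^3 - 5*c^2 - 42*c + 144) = c - 8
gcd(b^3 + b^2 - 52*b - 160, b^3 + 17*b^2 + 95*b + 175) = b + 5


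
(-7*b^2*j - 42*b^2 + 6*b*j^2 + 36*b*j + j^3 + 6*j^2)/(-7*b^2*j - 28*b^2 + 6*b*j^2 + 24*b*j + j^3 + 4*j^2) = (j + 6)/(j + 4)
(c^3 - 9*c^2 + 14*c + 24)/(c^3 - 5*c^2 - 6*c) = (c - 4)/c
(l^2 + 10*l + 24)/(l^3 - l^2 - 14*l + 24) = (l + 6)/(l^2 - 5*l + 6)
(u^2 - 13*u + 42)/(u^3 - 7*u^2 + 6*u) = (u - 7)/(u*(u - 1))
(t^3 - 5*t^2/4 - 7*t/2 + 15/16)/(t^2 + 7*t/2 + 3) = (8*t^2 - 22*t + 5)/(8*(t + 2))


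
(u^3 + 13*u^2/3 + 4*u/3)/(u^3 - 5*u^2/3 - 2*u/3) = (u + 4)/(u - 2)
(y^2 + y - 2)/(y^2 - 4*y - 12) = (y - 1)/(y - 6)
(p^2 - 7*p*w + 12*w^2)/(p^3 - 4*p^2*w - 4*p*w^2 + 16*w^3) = (p - 3*w)/(p^2 - 4*w^2)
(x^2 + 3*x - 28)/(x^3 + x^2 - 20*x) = (x + 7)/(x*(x + 5))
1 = 1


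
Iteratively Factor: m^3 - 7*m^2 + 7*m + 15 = (m + 1)*(m^2 - 8*m + 15) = (m - 3)*(m + 1)*(m - 5)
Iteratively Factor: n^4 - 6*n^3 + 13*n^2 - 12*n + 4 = (n - 1)*(n^3 - 5*n^2 + 8*n - 4) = (n - 2)*(n - 1)*(n^2 - 3*n + 2) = (n - 2)*(n - 1)^2*(n - 2)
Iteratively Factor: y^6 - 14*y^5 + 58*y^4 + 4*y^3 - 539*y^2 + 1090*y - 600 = (y + 3)*(y^5 - 17*y^4 + 109*y^3 - 323*y^2 + 430*y - 200) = (y - 1)*(y + 3)*(y^4 - 16*y^3 + 93*y^2 - 230*y + 200) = (y - 2)*(y - 1)*(y + 3)*(y^3 - 14*y^2 + 65*y - 100) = (y - 5)*(y - 2)*(y - 1)*(y + 3)*(y^2 - 9*y + 20) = (y - 5)*(y - 4)*(y - 2)*(y - 1)*(y + 3)*(y - 5)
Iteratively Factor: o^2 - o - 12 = (o - 4)*(o + 3)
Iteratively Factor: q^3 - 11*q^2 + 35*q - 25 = (q - 1)*(q^2 - 10*q + 25) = (q - 5)*(q - 1)*(q - 5)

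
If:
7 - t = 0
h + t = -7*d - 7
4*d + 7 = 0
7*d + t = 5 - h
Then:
No Solution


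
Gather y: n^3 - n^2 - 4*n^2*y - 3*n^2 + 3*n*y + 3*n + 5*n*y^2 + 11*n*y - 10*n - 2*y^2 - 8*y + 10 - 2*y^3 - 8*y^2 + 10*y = n^3 - 4*n^2 - 7*n - 2*y^3 + y^2*(5*n - 10) + y*(-4*n^2 + 14*n + 2) + 10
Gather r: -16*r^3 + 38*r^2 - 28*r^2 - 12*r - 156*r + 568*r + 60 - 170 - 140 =-16*r^3 + 10*r^2 + 400*r - 250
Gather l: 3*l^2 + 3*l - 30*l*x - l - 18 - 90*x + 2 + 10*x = 3*l^2 + l*(2 - 30*x) - 80*x - 16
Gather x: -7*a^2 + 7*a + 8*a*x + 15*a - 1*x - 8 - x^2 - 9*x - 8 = -7*a^2 + 22*a - x^2 + x*(8*a - 10) - 16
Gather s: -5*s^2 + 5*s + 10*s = -5*s^2 + 15*s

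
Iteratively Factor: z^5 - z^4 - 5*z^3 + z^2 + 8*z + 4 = (z - 2)*(z^4 + z^3 - 3*z^2 - 5*z - 2) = (z - 2)^2*(z^3 + 3*z^2 + 3*z + 1) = (z - 2)^2*(z + 1)*(z^2 + 2*z + 1) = (z - 2)^2*(z + 1)^2*(z + 1)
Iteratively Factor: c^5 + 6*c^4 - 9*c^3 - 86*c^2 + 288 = (c + 4)*(c^4 + 2*c^3 - 17*c^2 - 18*c + 72) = (c - 2)*(c + 4)*(c^3 + 4*c^2 - 9*c - 36) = (c - 2)*(c + 4)^2*(c^2 - 9) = (c - 2)*(c + 3)*(c + 4)^2*(c - 3)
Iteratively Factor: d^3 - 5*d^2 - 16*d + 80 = (d + 4)*(d^2 - 9*d + 20) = (d - 5)*(d + 4)*(d - 4)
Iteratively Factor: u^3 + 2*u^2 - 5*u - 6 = (u + 3)*(u^2 - u - 2) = (u - 2)*(u + 3)*(u + 1)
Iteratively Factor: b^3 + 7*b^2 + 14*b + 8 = (b + 1)*(b^2 + 6*b + 8) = (b + 1)*(b + 4)*(b + 2)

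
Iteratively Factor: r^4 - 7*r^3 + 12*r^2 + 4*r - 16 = (r - 2)*(r^3 - 5*r^2 + 2*r + 8) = (r - 4)*(r - 2)*(r^2 - r - 2) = (r - 4)*(r - 2)^2*(r + 1)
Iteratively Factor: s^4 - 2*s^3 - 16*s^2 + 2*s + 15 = (s - 5)*(s^3 + 3*s^2 - s - 3) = (s - 5)*(s + 1)*(s^2 + 2*s - 3) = (s - 5)*(s + 1)*(s + 3)*(s - 1)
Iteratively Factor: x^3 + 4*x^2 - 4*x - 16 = (x + 2)*(x^2 + 2*x - 8) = (x - 2)*(x + 2)*(x + 4)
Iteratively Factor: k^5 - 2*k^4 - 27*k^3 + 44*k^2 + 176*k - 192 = (k - 4)*(k^4 + 2*k^3 - 19*k^2 - 32*k + 48) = (k - 4)*(k - 1)*(k^3 + 3*k^2 - 16*k - 48) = (k - 4)^2*(k - 1)*(k^2 + 7*k + 12) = (k - 4)^2*(k - 1)*(k + 4)*(k + 3)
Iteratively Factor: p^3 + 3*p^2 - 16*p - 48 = (p - 4)*(p^2 + 7*p + 12) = (p - 4)*(p + 4)*(p + 3)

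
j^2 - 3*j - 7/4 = (j - 7/2)*(j + 1/2)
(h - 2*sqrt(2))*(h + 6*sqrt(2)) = h^2 + 4*sqrt(2)*h - 24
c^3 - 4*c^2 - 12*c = c*(c - 6)*(c + 2)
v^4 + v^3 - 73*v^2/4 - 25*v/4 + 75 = (v - 3)*(v - 5/2)*(v + 5/2)*(v + 4)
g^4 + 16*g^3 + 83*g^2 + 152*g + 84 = (g + 1)*(g + 2)*(g + 6)*(g + 7)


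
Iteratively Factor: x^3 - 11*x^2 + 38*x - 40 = (x - 2)*(x^2 - 9*x + 20) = (x - 5)*(x - 2)*(x - 4)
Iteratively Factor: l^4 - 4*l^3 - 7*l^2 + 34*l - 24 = (l - 4)*(l^3 - 7*l + 6) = (l - 4)*(l + 3)*(l^2 - 3*l + 2) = (l - 4)*(l - 1)*(l + 3)*(l - 2)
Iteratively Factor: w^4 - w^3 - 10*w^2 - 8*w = (w + 1)*(w^3 - 2*w^2 - 8*w) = (w - 4)*(w + 1)*(w^2 + 2*w) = (w - 4)*(w + 1)*(w + 2)*(w)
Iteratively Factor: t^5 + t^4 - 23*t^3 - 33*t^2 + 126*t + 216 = (t + 3)*(t^4 - 2*t^3 - 17*t^2 + 18*t + 72) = (t - 4)*(t + 3)*(t^3 + 2*t^2 - 9*t - 18) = (t - 4)*(t - 3)*(t + 3)*(t^2 + 5*t + 6) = (t - 4)*(t - 3)*(t + 2)*(t + 3)*(t + 3)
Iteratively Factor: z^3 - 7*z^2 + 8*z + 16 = (z + 1)*(z^2 - 8*z + 16) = (z - 4)*(z + 1)*(z - 4)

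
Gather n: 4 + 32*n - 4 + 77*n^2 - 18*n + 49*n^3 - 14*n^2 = 49*n^3 + 63*n^2 + 14*n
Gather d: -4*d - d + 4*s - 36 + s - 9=-5*d + 5*s - 45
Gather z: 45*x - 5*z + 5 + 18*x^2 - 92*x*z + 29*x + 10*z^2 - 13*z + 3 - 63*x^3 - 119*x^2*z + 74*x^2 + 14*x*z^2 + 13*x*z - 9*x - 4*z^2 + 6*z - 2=-63*x^3 + 92*x^2 + 65*x + z^2*(14*x + 6) + z*(-119*x^2 - 79*x - 12) + 6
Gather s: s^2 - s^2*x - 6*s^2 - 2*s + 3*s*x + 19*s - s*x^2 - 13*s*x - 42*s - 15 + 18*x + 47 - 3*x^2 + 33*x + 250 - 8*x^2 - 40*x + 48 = s^2*(-x - 5) + s*(-x^2 - 10*x - 25) - 11*x^2 + 11*x + 330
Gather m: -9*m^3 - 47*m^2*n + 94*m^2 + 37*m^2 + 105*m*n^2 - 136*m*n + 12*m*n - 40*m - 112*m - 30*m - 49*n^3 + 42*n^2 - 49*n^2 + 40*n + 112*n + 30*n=-9*m^3 + m^2*(131 - 47*n) + m*(105*n^2 - 124*n - 182) - 49*n^3 - 7*n^2 + 182*n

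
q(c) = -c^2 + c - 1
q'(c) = 1 - 2*c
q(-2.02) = -7.10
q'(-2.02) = 5.04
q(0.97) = -0.97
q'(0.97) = -0.94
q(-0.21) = -1.25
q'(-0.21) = 1.42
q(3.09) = -7.46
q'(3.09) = -5.18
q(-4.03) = -21.27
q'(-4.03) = 9.06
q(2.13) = -3.41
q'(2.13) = -3.26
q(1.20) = -1.24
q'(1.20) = -1.40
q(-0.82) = -2.49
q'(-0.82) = 2.64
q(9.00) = -73.00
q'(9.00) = -17.00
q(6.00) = -31.00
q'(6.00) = -11.00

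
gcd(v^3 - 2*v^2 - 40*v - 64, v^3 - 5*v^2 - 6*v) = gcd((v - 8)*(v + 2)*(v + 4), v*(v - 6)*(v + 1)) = 1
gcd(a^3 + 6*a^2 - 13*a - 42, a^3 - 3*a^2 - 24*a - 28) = a + 2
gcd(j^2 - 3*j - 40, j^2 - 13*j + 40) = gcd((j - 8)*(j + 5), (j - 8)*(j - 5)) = j - 8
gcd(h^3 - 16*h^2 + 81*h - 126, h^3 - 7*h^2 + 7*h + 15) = h - 3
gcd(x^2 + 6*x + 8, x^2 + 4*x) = x + 4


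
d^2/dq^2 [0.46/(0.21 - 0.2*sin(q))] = (0.0184*sin(q)^2 + 0.01932*sin(q) - 0.0368)/(0.2*sin(q) - 0.21)^3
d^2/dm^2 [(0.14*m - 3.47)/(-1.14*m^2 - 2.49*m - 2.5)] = (-(0.14*m - 3.47)*(2.28*m + 2.49)*(4.56*m + 4.98) + (0.9576*m - 7.2144)*(1.14*m^2 + 2.49*m + 2.5))/(1.14*m^2 + 2.49*m + 2.5)^3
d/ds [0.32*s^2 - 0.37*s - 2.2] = 0.64*s - 0.37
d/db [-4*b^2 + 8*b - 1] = 8 - 8*b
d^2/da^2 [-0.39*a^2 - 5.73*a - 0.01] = -0.780000000000000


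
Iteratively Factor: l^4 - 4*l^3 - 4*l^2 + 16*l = (l)*(l^3 - 4*l^2 - 4*l + 16) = l*(l - 4)*(l^2 - 4) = l*(l - 4)*(l - 2)*(l + 2)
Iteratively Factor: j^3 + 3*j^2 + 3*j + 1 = (j + 1)*(j^2 + 2*j + 1) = (j + 1)^2*(j + 1)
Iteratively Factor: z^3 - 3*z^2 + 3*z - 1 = (z - 1)*(z^2 - 2*z + 1) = (z - 1)^2*(z - 1)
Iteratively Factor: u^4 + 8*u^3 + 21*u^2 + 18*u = (u + 3)*(u^3 + 5*u^2 + 6*u) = u*(u + 3)*(u^2 + 5*u + 6) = u*(u + 2)*(u + 3)*(u + 3)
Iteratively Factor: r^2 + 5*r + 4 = (r + 4)*(r + 1)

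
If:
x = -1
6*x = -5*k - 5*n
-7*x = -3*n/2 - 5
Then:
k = 46/5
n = -8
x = -1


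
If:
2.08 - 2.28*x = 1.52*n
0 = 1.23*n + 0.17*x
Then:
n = -0.14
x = 1.00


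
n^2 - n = n*(n - 1)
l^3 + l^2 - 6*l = l*(l - 2)*(l + 3)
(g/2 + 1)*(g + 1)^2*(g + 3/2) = g^4/2 + 11*g^3/4 + 11*g^2/2 + 19*g/4 + 3/2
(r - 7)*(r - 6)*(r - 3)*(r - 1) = r^4 - 17*r^3 + 97*r^2 - 207*r + 126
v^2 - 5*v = v*(v - 5)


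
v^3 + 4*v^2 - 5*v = v*(v - 1)*(v + 5)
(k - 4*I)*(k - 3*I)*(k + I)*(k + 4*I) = k^4 - 2*I*k^3 + 19*k^2 - 32*I*k + 48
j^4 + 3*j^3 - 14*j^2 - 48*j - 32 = (j - 4)*(j + 1)*(j + 2)*(j + 4)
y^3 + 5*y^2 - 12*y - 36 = (y - 3)*(y + 2)*(y + 6)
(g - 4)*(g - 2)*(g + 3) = g^3 - 3*g^2 - 10*g + 24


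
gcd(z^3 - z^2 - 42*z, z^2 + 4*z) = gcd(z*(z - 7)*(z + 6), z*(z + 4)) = z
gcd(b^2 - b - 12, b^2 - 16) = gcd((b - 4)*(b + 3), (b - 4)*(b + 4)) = b - 4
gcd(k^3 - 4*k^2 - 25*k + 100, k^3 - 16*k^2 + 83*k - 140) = k^2 - 9*k + 20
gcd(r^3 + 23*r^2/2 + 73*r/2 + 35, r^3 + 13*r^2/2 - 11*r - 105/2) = r^2 + 19*r/2 + 35/2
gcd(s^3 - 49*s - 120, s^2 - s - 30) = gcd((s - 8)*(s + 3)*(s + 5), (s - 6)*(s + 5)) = s + 5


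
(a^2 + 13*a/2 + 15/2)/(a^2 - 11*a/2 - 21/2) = (a + 5)/(a - 7)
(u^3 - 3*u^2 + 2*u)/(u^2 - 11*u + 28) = u*(u^2 - 3*u + 2)/(u^2 - 11*u + 28)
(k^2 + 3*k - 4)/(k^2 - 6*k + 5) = (k + 4)/(k - 5)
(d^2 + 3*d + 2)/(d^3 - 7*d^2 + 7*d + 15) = (d + 2)/(d^2 - 8*d + 15)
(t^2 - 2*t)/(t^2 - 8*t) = (t - 2)/(t - 8)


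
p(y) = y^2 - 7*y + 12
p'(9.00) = 11.00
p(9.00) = 30.00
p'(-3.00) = -13.00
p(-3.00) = 42.00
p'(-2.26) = -11.52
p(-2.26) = 32.93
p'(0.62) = -5.76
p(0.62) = 8.04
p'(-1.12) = -9.24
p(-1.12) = 21.09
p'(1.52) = -3.96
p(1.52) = 3.67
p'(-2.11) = -11.22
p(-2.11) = 31.22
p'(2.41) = -2.18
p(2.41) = 0.94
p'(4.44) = 1.88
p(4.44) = 0.63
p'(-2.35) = -11.70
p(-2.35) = 33.97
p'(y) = 2*y - 7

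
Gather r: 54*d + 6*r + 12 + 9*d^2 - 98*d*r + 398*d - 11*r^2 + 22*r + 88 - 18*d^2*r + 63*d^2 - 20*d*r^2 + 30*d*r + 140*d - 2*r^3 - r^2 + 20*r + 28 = 72*d^2 + 592*d - 2*r^3 + r^2*(-20*d - 12) + r*(-18*d^2 - 68*d + 48) + 128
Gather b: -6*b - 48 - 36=-6*b - 84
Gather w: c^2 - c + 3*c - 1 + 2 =c^2 + 2*c + 1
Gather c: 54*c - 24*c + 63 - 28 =30*c + 35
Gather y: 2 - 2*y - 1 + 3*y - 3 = y - 2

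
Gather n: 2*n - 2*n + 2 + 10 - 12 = 0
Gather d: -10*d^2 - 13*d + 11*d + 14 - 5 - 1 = -10*d^2 - 2*d + 8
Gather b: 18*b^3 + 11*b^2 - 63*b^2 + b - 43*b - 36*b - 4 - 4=18*b^3 - 52*b^2 - 78*b - 8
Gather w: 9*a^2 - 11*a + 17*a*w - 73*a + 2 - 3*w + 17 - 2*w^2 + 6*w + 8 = 9*a^2 - 84*a - 2*w^2 + w*(17*a + 3) + 27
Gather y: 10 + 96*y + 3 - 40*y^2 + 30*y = -40*y^2 + 126*y + 13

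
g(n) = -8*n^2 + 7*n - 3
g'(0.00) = 7.00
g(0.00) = -3.00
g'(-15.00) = 247.00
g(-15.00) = -1908.00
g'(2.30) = -29.80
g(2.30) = -29.22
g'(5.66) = -83.56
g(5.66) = -219.66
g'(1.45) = -16.20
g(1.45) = -9.67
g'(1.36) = -14.76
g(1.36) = -8.28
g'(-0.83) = 20.28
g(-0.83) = -14.32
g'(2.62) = -34.92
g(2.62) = -39.58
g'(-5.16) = 89.56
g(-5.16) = -252.12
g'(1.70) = -20.20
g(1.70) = -14.22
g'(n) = 7 - 16*n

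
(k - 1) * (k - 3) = k^2 - 4*k + 3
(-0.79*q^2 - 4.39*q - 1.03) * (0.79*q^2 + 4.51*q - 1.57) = -0.6241*q^4 - 7.031*q^3 - 19.3723*q^2 + 2.247*q + 1.6171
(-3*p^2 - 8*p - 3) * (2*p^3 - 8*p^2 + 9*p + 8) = -6*p^5 + 8*p^4 + 31*p^3 - 72*p^2 - 91*p - 24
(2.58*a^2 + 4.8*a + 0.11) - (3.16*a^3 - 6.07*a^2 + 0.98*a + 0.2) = -3.16*a^3 + 8.65*a^2 + 3.82*a - 0.09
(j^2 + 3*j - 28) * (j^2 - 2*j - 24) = j^4 + j^3 - 58*j^2 - 16*j + 672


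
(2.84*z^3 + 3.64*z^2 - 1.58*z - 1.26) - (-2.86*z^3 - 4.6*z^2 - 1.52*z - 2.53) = 5.7*z^3 + 8.24*z^2 - 0.0600000000000001*z + 1.27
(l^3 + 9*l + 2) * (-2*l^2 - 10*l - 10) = -2*l^5 - 10*l^4 - 28*l^3 - 94*l^2 - 110*l - 20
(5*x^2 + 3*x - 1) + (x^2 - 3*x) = 6*x^2 - 1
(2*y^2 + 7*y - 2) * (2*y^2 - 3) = 4*y^4 + 14*y^3 - 10*y^2 - 21*y + 6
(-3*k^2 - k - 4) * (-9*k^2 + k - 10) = 27*k^4 + 6*k^3 + 65*k^2 + 6*k + 40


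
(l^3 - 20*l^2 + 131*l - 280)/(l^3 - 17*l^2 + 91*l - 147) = (l^2 - 13*l + 40)/(l^2 - 10*l + 21)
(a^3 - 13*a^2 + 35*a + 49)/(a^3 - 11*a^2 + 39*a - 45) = (a^3 - 13*a^2 + 35*a + 49)/(a^3 - 11*a^2 + 39*a - 45)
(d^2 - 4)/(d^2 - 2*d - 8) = (d - 2)/(d - 4)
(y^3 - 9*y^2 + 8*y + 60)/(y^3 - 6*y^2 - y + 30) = (y - 6)/(y - 3)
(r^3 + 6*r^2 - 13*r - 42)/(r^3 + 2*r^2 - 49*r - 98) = (r - 3)/(r - 7)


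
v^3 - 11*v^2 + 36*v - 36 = (v - 6)*(v - 3)*(v - 2)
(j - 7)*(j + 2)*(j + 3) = j^3 - 2*j^2 - 29*j - 42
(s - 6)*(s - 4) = s^2 - 10*s + 24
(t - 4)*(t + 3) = t^2 - t - 12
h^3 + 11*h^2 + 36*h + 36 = (h + 2)*(h + 3)*(h + 6)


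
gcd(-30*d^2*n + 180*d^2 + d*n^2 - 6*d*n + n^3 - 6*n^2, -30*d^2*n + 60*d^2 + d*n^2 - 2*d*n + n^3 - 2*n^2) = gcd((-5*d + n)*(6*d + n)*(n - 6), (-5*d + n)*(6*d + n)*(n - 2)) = 30*d^2 - d*n - n^2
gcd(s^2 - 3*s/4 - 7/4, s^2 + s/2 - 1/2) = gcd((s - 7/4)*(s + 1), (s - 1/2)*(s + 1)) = s + 1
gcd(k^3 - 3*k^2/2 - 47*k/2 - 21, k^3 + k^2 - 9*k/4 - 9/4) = k + 1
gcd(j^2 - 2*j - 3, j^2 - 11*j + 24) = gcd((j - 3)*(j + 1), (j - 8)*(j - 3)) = j - 3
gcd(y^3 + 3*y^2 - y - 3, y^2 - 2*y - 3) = y + 1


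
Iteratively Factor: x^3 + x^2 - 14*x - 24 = (x - 4)*(x^2 + 5*x + 6) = (x - 4)*(x + 2)*(x + 3)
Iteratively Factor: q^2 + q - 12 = (q - 3)*(q + 4)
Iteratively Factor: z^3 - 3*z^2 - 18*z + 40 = (z - 5)*(z^2 + 2*z - 8) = (z - 5)*(z - 2)*(z + 4)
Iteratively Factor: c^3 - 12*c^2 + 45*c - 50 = (c - 5)*(c^2 - 7*c + 10) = (c - 5)*(c - 2)*(c - 5)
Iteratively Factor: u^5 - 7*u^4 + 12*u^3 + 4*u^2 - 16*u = (u)*(u^4 - 7*u^3 + 12*u^2 + 4*u - 16) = u*(u - 4)*(u^3 - 3*u^2 + 4) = u*(u - 4)*(u - 2)*(u^2 - u - 2) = u*(u - 4)*(u - 2)*(u + 1)*(u - 2)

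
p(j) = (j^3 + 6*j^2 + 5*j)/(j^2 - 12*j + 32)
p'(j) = (12 - 2*j)*(j^3 + 6*j^2 + 5*j)/(j^2 - 12*j + 32)^2 + (3*j^2 + 12*j + 5)/(j^2 - 12*j + 32)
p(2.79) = 13.07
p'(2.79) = 23.11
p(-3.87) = 0.13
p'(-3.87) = 0.07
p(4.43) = -147.77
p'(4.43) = 226.01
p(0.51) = 0.16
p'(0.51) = 0.52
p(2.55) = 8.65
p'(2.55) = 14.52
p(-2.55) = 0.14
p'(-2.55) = -0.05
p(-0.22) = -0.02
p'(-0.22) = 0.06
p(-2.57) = 0.14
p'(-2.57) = -0.05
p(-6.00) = -0.21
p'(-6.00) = 0.26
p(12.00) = 82.88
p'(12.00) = -12.92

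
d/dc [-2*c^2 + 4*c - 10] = 4 - 4*c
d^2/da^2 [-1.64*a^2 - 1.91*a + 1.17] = -3.28000000000000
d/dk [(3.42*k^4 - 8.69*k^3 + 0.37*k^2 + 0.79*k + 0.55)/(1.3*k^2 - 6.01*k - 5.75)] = (8.892*k^5 - 72.9596*k^4 + 25.7938*k^3 + 146.6518*k^2 - 5.685*k - 1.237)/(1.69*k^4 - 15.626*k^3 + 21.1701*k^2 + 69.115*k + 33.0625)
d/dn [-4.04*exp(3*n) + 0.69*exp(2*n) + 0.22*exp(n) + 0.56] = (-12.12*exp(2*n) + 1.38*exp(n) + 0.22)*exp(n)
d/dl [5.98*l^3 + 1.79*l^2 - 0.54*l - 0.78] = 17.94*l^2 + 3.58*l - 0.54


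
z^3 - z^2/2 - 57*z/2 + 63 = (z - 7/2)*(z - 3)*(z + 6)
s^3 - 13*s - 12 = (s - 4)*(s + 1)*(s + 3)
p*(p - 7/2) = p^2 - 7*p/2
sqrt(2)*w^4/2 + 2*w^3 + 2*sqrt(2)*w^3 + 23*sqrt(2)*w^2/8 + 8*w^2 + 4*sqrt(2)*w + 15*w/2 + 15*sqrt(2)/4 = (w + 3/2)*(w + 5/2)*(w + sqrt(2))*(sqrt(2)*w/2 + 1)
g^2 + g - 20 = (g - 4)*(g + 5)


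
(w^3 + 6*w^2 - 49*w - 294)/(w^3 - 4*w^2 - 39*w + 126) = (w + 7)/(w - 3)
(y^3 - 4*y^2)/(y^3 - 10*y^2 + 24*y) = y/(y - 6)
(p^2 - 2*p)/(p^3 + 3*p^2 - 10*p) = 1/(p + 5)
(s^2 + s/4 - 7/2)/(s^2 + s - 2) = (s - 7/4)/(s - 1)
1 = 1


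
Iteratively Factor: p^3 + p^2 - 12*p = (p)*(p^2 + p - 12) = p*(p - 3)*(p + 4)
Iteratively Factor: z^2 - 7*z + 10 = (z - 5)*(z - 2)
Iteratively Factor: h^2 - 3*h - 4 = (h - 4)*(h + 1)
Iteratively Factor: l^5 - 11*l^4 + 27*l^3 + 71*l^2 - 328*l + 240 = (l + 3)*(l^4 - 14*l^3 + 69*l^2 - 136*l + 80) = (l - 1)*(l + 3)*(l^3 - 13*l^2 + 56*l - 80) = (l - 5)*(l - 1)*(l + 3)*(l^2 - 8*l + 16) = (l - 5)*(l - 4)*(l - 1)*(l + 3)*(l - 4)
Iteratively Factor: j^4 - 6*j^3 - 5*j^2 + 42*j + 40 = (j + 2)*(j^3 - 8*j^2 + 11*j + 20) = (j - 4)*(j + 2)*(j^2 - 4*j - 5) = (j - 4)*(j + 1)*(j + 2)*(j - 5)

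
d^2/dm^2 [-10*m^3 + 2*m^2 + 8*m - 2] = 4 - 60*m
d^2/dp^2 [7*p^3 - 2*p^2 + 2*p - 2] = 42*p - 4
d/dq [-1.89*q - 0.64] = -1.89000000000000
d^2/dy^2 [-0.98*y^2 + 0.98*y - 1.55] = -1.96000000000000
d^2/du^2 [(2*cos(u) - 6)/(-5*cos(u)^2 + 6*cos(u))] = 2*(-270*sin(u)^4/cos(u)^3 - 25*sin(u)^2 + 245 - 198/cos(u) - 540/cos(u)^2 + 486/cos(u)^3)/(5*cos(u) - 6)^3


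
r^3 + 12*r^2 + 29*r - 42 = (r - 1)*(r + 6)*(r + 7)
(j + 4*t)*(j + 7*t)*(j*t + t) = j^3*t + 11*j^2*t^2 + j^2*t + 28*j*t^3 + 11*j*t^2 + 28*t^3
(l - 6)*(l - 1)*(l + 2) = l^3 - 5*l^2 - 8*l + 12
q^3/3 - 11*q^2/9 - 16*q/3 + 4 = (q/3 + 1)*(q - 6)*(q - 2/3)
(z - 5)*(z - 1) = z^2 - 6*z + 5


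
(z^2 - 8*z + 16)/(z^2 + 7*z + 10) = (z^2 - 8*z + 16)/(z^2 + 7*z + 10)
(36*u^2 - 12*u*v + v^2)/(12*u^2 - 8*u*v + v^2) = (6*u - v)/(2*u - v)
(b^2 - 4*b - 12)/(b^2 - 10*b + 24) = (b + 2)/(b - 4)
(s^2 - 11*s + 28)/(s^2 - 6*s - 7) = (s - 4)/(s + 1)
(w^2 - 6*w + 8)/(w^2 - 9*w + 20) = (w - 2)/(w - 5)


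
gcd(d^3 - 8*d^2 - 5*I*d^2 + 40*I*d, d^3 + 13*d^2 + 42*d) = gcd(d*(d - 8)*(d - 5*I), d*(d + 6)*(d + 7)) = d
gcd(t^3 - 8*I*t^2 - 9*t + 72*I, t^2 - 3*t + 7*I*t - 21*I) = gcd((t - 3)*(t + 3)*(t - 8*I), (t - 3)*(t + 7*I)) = t - 3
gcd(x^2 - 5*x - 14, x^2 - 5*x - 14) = x^2 - 5*x - 14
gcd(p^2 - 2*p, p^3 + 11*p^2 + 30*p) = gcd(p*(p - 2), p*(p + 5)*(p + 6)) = p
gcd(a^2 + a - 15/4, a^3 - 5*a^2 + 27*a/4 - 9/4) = a - 3/2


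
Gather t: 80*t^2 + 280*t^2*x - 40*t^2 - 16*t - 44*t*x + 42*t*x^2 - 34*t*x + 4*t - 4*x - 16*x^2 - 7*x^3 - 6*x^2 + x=t^2*(280*x + 40) + t*(42*x^2 - 78*x - 12) - 7*x^3 - 22*x^2 - 3*x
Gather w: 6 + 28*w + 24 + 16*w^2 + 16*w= 16*w^2 + 44*w + 30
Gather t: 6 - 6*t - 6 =-6*t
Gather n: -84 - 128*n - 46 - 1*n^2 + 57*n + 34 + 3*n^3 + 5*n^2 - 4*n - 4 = 3*n^3 + 4*n^2 - 75*n - 100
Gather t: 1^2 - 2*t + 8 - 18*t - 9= -20*t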